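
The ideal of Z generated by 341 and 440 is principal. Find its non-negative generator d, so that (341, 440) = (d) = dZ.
(341, 440) = (11); d = 11

In the PID Z, (a, b) is generated by gcd(a, b). Compute gcd(440, 341) with the extended Euclidean algorithm, tracking rows (r, s, t) with s·440 + t·341 = r:
  row A: (440, 1, 0)   [1·440 + 0·341 = 440]
  row B: (341, 0, 1)   [0·440 + 1·341 = 341]
  440 = 1·341 + 99   → row C = row A − 1·row B = (99, 1, −1)   [check: 1·440 − 1·341 = 99]
  341 = 3·99 + 44   → row D = row B − 3·row C = (44, −3, 4)   [check: −3·440 + 4·341 = 44]
  99 = 2·44 + 11   → row E = row C − 2·row D = (11, 7, −9)   [check: 7·440 − 9·341 = 11]
  44 = 4·11 + 0   → remainder 0, stop. gcd = 11 (last nonzero row E).
So gcd(341, 440) = 11, with Bézout identity 7·440 − 9·341 = 11. Containment (⊇): the Bézout identity exhibits 11 as an element of (341, 440), giving (11) ⊆ (341, 440). Containment (⊆): since 11 | 341 and 11 | 440 (341 = 11·31, 440 = 11·40), every Z-linear combination of 341 and 440 is divisible by 11, so (341, 440) ⊆ (11). Therefore (341, 440) = (11), d = 11.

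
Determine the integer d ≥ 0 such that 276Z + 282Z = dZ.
(276, 282) = (6); d = 6

In the PID Z, (a, b) is generated by gcd(a, b). Compute gcd(282, 276) with the extended Euclidean algorithm, tracking rows (r, s, t) with s·282 + t·276 = r:
  row A: (282, 1, 0)   [1·282 + 0·276 = 282]
  row B: (276, 0, 1)   [0·282 + 1·276 = 276]
  282 = 1·276 + 6   → row C = row A − 1·row B = (6, 1, −1)   [check: 1·282 − 1·276 = 6]
  276 = 46·6 + 0   → remainder 0, stop. gcd = 6 (last nonzero row C).
So gcd(276, 282) = 6, with Bézout identity 1·282 − 1·276 = 6. Containment (⊇): the Bézout identity exhibits 6 as an element of (276, 282), giving (6) ⊆ (276, 282). Containment (⊆): since 6 | 276 and 6 | 282 (276 = 6·46, 282 = 6·47), every Z-linear combination of 276 and 282 is divisible by 6, so (276, 282) ⊆ (6). Therefore (276, 282) = (6), d = 6.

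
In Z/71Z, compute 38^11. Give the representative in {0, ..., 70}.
6

Use repeated squaring. Binary(11) = 1011. Walk through the bits of the exponent 11 left-to-right: at each bit after the leading one, square the running value, then multiply by 38 if the bit is 1 (always reducing mod 71):
  bit 1 = 1 (leading): start with 38.
  bit 2 = 0: square 38^2 = 1444 ≡ 24 (mod 71).
  bit 3 = 1: square 24^2 = 576 ≡ 8; bit is 1, so multiply 8·38 = 304 ≡ 20 (mod 71).
  bit 4 = 1: square 20^2 = 400 ≡ 45; bit is 1, so multiply 45·38 = 1710 ≡ 6 (mod 71).
Final value: 38^11 ≡ 6 (mod 71).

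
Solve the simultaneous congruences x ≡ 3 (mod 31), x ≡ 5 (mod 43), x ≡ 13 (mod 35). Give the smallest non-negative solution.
x ≡ 1553 (mod 46655); the representative in [0, 46655) is 1553

The moduli 31, 43, 35 are pairwise coprime, so by the CRT there is a unique solution mod 31·43·35 = 46655.
Solve by successive substitution. Start with x ≡ 3 (mod 31).
  Combine with x ≡ 5 (mod 43): write x = 3 + 31·t and require 3 + 31·t ≡ 5 (mod 43), i.e. 31·t ≡ 5 − 3 ≡ 2 (mod 43). Since 31^(−1) ≡ 25 (mod 43), t ≡ 25·2 ≡ 7 (mod 43). So x ≡ 3 + 31·7 = 220 (mod 1333).
  Combine with x ≡ 13 (mod 35): write x = 220 + 1333·t and require 220 + 1333·t ≡ 13 (mod 35), i.e. 1333·t ≡ 13 − 220 ≡ 3 (mod 35). Since 1333^(−1) ≡ 12 (mod 35) (1333 ≡ 3 (mod 35)), t ≡ 12·3 ≡ 1 (mod 35). So x ≡ 220 + 1333·1 = 1553 (mod 46655).
Unique solution in [0, 46655): x = 1553.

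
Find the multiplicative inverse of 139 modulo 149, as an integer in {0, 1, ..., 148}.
139^(−1) ≡ 134 (mod 149)

Apply the extended Euclidean algorithm to (149, 139), tracking rows (r, s, t) with s·149 + t·139 = r. Each division r_prev = q·r_cur + r_new produces the new row as (previous row) − q·(current row):
  row A: (149, 1, 0)   [1·149 + 0·139 = 149]
  row B: (139, 0, 1)   [0·149 + 1·139 = 139]
  149 = 1·139 + 10   → row C = row A − 1·row B = (10, 1, −1)   [check: 1·149 − 1·139 = 10]
  139 = 13·10 + 9   → row D = row B − 13·row C = (9, −13, 14)   [check: −13·149 + 14·139 = 9]
  10 = 1·9 + 1   → row E = row C − 1·row D = (1, 14, −15)   [check: 14·149 − 15·139 = 1]
  9 = 9·1 + 0   → remainder 0, stop. gcd = 1 (last nonzero row E).
The gcd is 1, so 139 is invertible mod 149. The last nonzero row gives 14·149 − 15·139 = 1, so t = −15. So 139^(−1) ≡ −15 ≡ 134 (mod 149). Verify: 139 · 134 = 18626 ≡ 1 (mod 149). ✓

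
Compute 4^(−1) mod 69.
Apply the extended Euclidean algorithm to (69, 4), tracking rows (r, s, t) with s·69 + t·4 = r. Each division r_prev = q·r_cur + r_new produces the new row as (previous row) − q·(current row):
  row A: (69, 1, 0)   [1·69 + 0·4 = 69]
  row B: (4, 0, 1)   [0·69 + 1·4 = 4]
  69 = 17·4 + 1   → row C = row A − 17·row B = (1, 1, −17)   [check: 1·69 − 17·4 = 1]
  4 = 4·1 + 0   → remainder 0, stop. gcd = 1 (last nonzero row C).
The gcd is 1, so 4 is invertible mod 69. The last nonzero row gives 1·69 − 17·4 = 1, so t = −17. So 4^(−1) ≡ −17 ≡ 52 (mod 69). Verify: 4 · 52 = 208 ≡ 1 (mod 69). ✓

Final answer: 4^(−1) ≡ 52 (mod 69)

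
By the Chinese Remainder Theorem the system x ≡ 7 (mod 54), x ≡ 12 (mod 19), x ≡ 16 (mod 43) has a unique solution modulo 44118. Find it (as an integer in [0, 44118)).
The moduli 54, 19, 43 are pairwise coprime, so by the CRT there is a unique solution mod 54·19·43 = 44118.
Solve by successive substitution. Start with x ≡ 7 (mod 54).
  Combine with x ≡ 12 (mod 19): write x = 7 + 54·t and require 7 + 54·t ≡ 12 (mod 19), i.e. 54·t ≡ 12 − 7 ≡ 5 (mod 19). Since 54^(−1) ≡ 6 (mod 19) (54 ≡ 16 (mod 19)), t ≡ 6·5 ≡ 11 (mod 19). So x ≡ 7 + 54·11 = 601 (mod 1026).
  Combine with x ≡ 16 (mod 43): write x = 601 + 1026·t and require 601 + 1026·t ≡ 16 (mod 43), i.e. 1026·t ≡ 16 − 601 ≡ 17 (mod 43). Since 1026^(−1) ≡ 7 (mod 43) (1026 ≡ 37 (mod 43)), t ≡ 7·17 ≡ 33 (mod 43). So x ≡ 601 + 1026·33 = 34459 (mod 44118).
Unique solution in [0, 44118): x = 34459.

Final answer: x ≡ 34459 (mod 44118); the representative in [0, 44118) is 34459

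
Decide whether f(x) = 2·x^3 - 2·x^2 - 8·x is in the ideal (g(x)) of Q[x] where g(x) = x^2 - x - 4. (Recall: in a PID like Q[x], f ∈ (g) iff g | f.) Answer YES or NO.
In Q[x] the ideal (g) consists of all multiples of g, so f ∈ (g) iff g | f, i.e. iff the remainder of f on division by g is 0. Divide f by g (g is monic, so eliminate the leading term of the running remainder at each step):
  leading term 2·x^3: subtract (2·x)·g(x) = 2·x^3 - 2·x^2 - 8·x, leaving 0
The remainder is 0, so f(x) = g(x) · h(x) with h(x) = 2·x. Hence g | f, i.e. f ∈ (g).

Final answer: YES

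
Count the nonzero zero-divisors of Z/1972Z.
Z/1972Z has 1075 nonzero zero-divisors

In Z/1972Z each nonzero element is either a unit (gcd with 1972 is 1) or a zero-divisor (gcd > 1). The number of units is φ(1972): factorise 1972 = 2^2 · 17 · 29, so φ(1972) = (2^2 − 2^1) · (17 − 1) · (29 − 1) = 2 · 16 · 28 = 896. The nonzero elements number 1972 − 1 = 1971. Hence the nonzero zero-divisors number 1971 − 896 = 1075.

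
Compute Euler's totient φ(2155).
φ(2155) = 1720

φ is multiplicative, with φ(p^e) = p^e − p^(e−1). Factorise 2155 = 5 · 431. Then
  φ(2155) = (5 − 1) · (431 − 1) = 4 · 430 = 1720.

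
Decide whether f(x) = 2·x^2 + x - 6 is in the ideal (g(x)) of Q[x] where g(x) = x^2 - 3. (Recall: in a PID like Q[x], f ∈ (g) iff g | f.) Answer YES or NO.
NO

In Q[x] the ideal (g) consists of all multiples of g, so f ∈ (g) iff g | f, i.e. iff the remainder of f on division by g is 0. Divide f by g (g is monic, so eliminate the leading term of the running remainder at each step):
  leading term 2·x^2: subtract (2)·g(x) = 2·x^2 - 6, leaving x
The remainder r(x) = x ≠ 0 (and deg r < deg g), so g ∤ f, i.e. f ∉ (g).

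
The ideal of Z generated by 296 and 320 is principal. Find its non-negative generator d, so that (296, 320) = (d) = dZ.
(296, 320) = (8); d = 8

In the PID Z, (a, b) is generated by gcd(a, b). Compute gcd(320, 296) with the extended Euclidean algorithm, tracking rows (r, s, t) with s·320 + t·296 = r:
  row A: (320, 1, 0)   [1·320 + 0·296 = 320]
  row B: (296, 0, 1)   [0·320 + 1·296 = 296]
  320 = 1·296 + 24   → row C = row A − 1·row B = (24, 1, −1)   [check: 1·320 − 1·296 = 24]
  296 = 12·24 + 8   → row D = row B − 12·row C = (8, −12, 13)   [check: −12·320 + 13·296 = 8]
  24 = 3·8 + 0   → remainder 0, stop. gcd = 8 (last nonzero row D).
So gcd(296, 320) = 8, with Bézout identity −12·320 + 13·296 = 8. Containment (⊇): the Bézout identity exhibits 8 as an element of (296, 320), giving (8) ⊆ (296, 320). Containment (⊆): since 8 | 296 and 8 | 320 (296 = 8·37, 320 = 8·40), every Z-linear combination of 296 and 320 is divisible by 8, so (296, 320) ⊆ (8). Therefore (296, 320) = (8), d = 8.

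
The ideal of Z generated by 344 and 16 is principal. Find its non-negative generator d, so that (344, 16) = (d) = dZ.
(344, 16) = (8); d = 8

In the PID Z, (a, b) is generated by gcd(a, b). Compute gcd(344, 16) with the extended Euclidean algorithm, tracking rows (r, s, t) with s·344 + t·16 = r:
  row A: (344, 1, 0)   [1·344 + 0·16 = 344]
  row B: (16, 0, 1)   [0·344 + 1·16 = 16]
  344 = 21·16 + 8   → row C = row A − 21·row B = (8, 1, −21)   [check: 1·344 − 21·16 = 8]
  16 = 2·8 + 0   → remainder 0, stop. gcd = 8 (last nonzero row C).
So gcd(344, 16) = 8, with Bézout identity 1·344 − 21·16 = 8. Containment (⊇): the Bézout identity exhibits 8 as an element of (344, 16), giving (8) ⊆ (344, 16). Containment (⊆): since 8 | 344 and 8 | 16 (344 = 8·43, 16 = 8·2), every Z-linear combination of 344 and 16 is divisible by 8, so (344, 16) ⊆ (8). Therefore (344, 16) = (8), d = 8.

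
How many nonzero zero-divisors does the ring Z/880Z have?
Z/880Z has 559 nonzero zero-divisors

In Z/880Z each nonzero element is either a unit (gcd with 880 is 1) or a zero-divisor (gcd > 1). The number of units is φ(880): factorise 880 = 2^4 · 5 · 11, so φ(880) = (2^4 − 2^3) · (5 − 1) · (11 − 1) = 8 · 4 · 10 = 320. The nonzero elements number 880 − 1 = 879. Hence the nonzero zero-divisors number 879 − 320 = 559.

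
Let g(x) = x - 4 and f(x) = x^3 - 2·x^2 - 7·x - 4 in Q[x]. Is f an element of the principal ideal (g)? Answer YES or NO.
In Q[x] the ideal (g) consists of all multiples of g, so f ∈ (g) iff g | f, i.e. iff the remainder of f on division by g is 0. Divide f by g (g is monic, so eliminate the leading term of the running remainder at each step):
  leading term x^3: subtract (x^2)·g(x) = x^3 - 4·x^2, leaving 2·x^2 - 7·x - 4
  leading term 2·x^2: subtract (2·x)·g(x) = 2·x^2 - 8·x, leaving x - 4
  leading term x: subtract (1)·g(x) = x - 4, leaving 0
The remainder is 0, so f(x) = g(x) · h(x) with h(x) = x^2 + 2·x + 1. Hence g | f, i.e. f ∈ (g).

Final answer: YES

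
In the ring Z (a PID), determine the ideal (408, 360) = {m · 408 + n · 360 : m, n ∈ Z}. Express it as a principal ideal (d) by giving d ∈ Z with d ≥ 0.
In the PID Z, (a, b) is generated by gcd(a, b). Compute gcd(408, 360) with the extended Euclidean algorithm, tracking rows (r, s, t) with s·408 + t·360 = r:
  row A: (408, 1, 0)   [1·408 + 0·360 = 408]
  row B: (360, 0, 1)   [0·408 + 1·360 = 360]
  408 = 1·360 + 48   → row C = row A − 1·row B = (48, 1, −1)   [check: 1·408 − 1·360 = 48]
  360 = 7·48 + 24   → row D = row B − 7·row C = (24, −7, 8)   [check: −7·408 + 8·360 = 24]
  48 = 2·24 + 0   → remainder 0, stop. gcd = 24 (last nonzero row D).
So gcd(408, 360) = 24, with Bézout identity −7·408 + 8·360 = 24. Containment (⊇): the Bézout identity exhibits 24 as an element of (408, 360), giving (24) ⊆ (408, 360). Containment (⊆): since 24 | 408 and 24 | 360 (408 = 24·17, 360 = 24·15), every Z-linear combination of 408 and 360 is divisible by 24, so (408, 360) ⊆ (24). Therefore (408, 360) = (24), d = 24.

Final answer: (408, 360) = (24); d = 24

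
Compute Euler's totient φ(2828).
φ is multiplicative, with φ(p^e) = p^e − p^(e−1). Factorise 2828 = 2^2 · 7 · 101. Then
  φ(2828) = (2^2 − 2^1) · (7 − 1) · (101 − 1) = 2 · 6 · 100 = 1200.

Final answer: φ(2828) = 1200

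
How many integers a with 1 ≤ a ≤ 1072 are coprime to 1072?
528

The number of a ∈ {1, ..., 1072} with gcd(a, 1072) = 1 is by definition Euler's totient φ(1072). φ is multiplicative, with φ(p^e) = p^e − p^(e−1). Factorise 1072 = 2^4 · 67. Then
  φ(1072) = (2^4 − 2^3) · (67 − 1) = 8 · 66 = 528.
So there are 528 such integers.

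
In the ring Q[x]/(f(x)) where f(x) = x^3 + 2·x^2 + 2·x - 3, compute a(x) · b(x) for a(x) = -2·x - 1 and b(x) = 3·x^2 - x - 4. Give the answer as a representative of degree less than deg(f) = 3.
First multiply in Q[x] without reducing: a · b = -6·x^3 - x^2 + 9·x + 4. Now divide by f(x) = x^3 + 2·x^2 + 2·x - 3, eliminating the leading term at each step:
  leading term -6·x^3: subtract (-6)·f(x) = -6·x^3 - 12·x^2 - 12·x + 18, leaving 11·x^2 + 21·x - 14
The degree is now < 3, so this is the remainder. Hence a · b ≡ 11·x^2 + 21·x - 14 in Q[x]/(f).

Final answer: a · b ≡ 11·x^2 + 21·x - 14 (mod f(x))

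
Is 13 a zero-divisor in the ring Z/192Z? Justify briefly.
NO

gcd(13, 192) = 1, so 13 is a unit in Z/192Z (it has a multiplicative inverse). A unit cannot be a zero-divisor: if 13·b ≡ 0 then multiplying both sides by 13^(−1) gives b ≡ 0. So 13 is not a zero-divisor.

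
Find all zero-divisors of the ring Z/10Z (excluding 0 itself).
An element a ∈ Z/10Z (with a ≠ 0) is a zero-divisor iff gcd(a, 10) > 1 (because a is a unit precisely when gcd(a, n) = 1, and in Z/nZ every nonzero, non-unit element is a zero-divisor). Scan a = 1, ..., 9 and keep those with gcd(a, 10) > 1:
  gcd(2, 10) = 2, gcd(4, 10) = 2, gcd(5, 10) = 5, gcd(6, 10) = 2, gcd(8, 10) = 2.
All other a ∈ {1, ..., 9} have gcd(a, 10) = 1 and are units. So the nonzero zero-divisors are exactly the 5 values of a appearing in this scan.

Final answer: nonzero zero-divisors of Z/10Z = {2, 4, 5, 6, 8}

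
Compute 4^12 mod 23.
4

Use repeated squaring. Binary(12) = 1100. Walk through the bits of the exponent 12 left-to-right: at each bit after the leading one, square the running value, then multiply by 4 if the bit is 1 (always reducing mod 23):
  bit 1 = 1 (leading): start with 4.
  bit 2 = 1: square 4^2 = 16; bit is 1, so multiply 16·4 = 64 ≡ 18 (mod 23).
  bit 3 = 0: square 18^2 = 324 ≡ 2 (mod 23).
  bit 4 = 0: square 2^2 = 4 (mod 23).
Final value: 4^12 ≡ 4 (mod 23).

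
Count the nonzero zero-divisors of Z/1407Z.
In Z/1407Z each nonzero element is either a unit (gcd with 1407 is 1) or a zero-divisor (gcd > 1). The number of units is φ(1407): factorise 1407 = 3 · 7 · 67, so φ(1407) = (3 − 1) · (7 − 1) · (67 − 1) = 2 · 6 · 66 = 792. The nonzero elements number 1407 − 1 = 1406. Hence the nonzero zero-divisors number 1406 − 792 = 614.

Final answer: Z/1407Z has 614 nonzero zero-divisors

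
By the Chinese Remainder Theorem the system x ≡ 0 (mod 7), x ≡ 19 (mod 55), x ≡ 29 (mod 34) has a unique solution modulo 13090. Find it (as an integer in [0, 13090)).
The moduli 7, 55, 34 are pairwise coprime, so by the CRT there is a unique solution mod 7·55·34 = 13090.
Solve by successive substitution. Start with x ≡ 0 (mod 7).
  Combine with x ≡ 19 (mod 55): write x = 7·t and require 7·t ≡ 19 (mod 55). Since 7^(−1) ≡ 8 (mod 55), t ≡ 8·19 ≡ 42 (mod 55). So x ≡ 7·42 = 294 (mod 385).
  Combine with x ≡ 29 (mod 34): write x = 294 + 385·t and require 294 + 385·t ≡ 29 (mod 34), i.e. 385·t ≡ 29 − 294 ≡ 7 (mod 34). Since 385^(−1) ≡ 31 (mod 34) (385 ≡ 11 (mod 34)), t ≡ 31·7 ≡ 13 (mod 34). So x ≡ 294 + 385·13 = 5299 (mod 13090).
Unique solution in [0, 13090): x = 5299.

Final answer: x ≡ 5299 (mod 13090); the representative in [0, 13090) is 5299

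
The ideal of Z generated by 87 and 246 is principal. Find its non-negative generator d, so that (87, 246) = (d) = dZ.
(87, 246) = (3); d = 3

In the PID Z, (a, b) is generated by gcd(a, b). Compute gcd(246, 87) with the extended Euclidean algorithm, tracking rows (r, s, t) with s·246 + t·87 = r:
  row A: (246, 1, 0)   [1·246 + 0·87 = 246]
  row B: (87, 0, 1)   [0·246 + 1·87 = 87]
  246 = 2·87 + 72   → row C = row A − 2·row B = (72, 1, −2)   [check: 1·246 − 2·87 = 72]
  87 = 1·72 + 15   → row D = row B − 1·row C = (15, −1, 3)   [check: −1·246 + 3·87 = 15]
  72 = 4·15 + 12   → row E = row C − 4·row D = (12, 5, −14)   [check: 5·246 − 14·87 = 12]
  15 = 1·12 + 3   → row F = row D − 1·row E = (3, −6, 17)   [check: −6·246 + 17·87 = 3]
  12 = 4·3 + 0   → remainder 0, stop. gcd = 3 (last nonzero row F).
So gcd(87, 246) = 3, with Bézout identity −6·246 + 17·87 = 3. Containment (⊇): the Bézout identity exhibits 3 as an element of (87, 246), giving (3) ⊆ (87, 246). Containment (⊆): since 3 | 87 and 3 | 246 (87 = 3·29, 246 = 3·82), every Z-linear combination of 87 and 246 is divisible by 3, so (87, 246) ⊆ (3). Therefore (87, 246) = (3), d = 3.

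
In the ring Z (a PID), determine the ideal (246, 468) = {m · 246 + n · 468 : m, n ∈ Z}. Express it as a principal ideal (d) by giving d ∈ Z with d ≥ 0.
(246, 468) = (6); d = 6

In the PID Z, (a, b) is generated by gcd(a, b). Compute gcd(468, 246) with the extended Euclidean algorithm, tracking rows (r, s, t) with s·468 + t·246 = r:
  row A: (468, 1, 0)   [1·468 + 0·246 = 468]
  row B: (246, 0, 1)   [0·468 + 1·246 = 246]
  468 = 1·246 + 222   → row C = row A − 1·row B = (222, 1, −1)   [check: 1·468 − 1·246 = 222]
  246 = 1·222 + 24   → row D = row B − 1·row C = (24, −1, 2)   [check: −1·468 + 2·246 = 24]
  222 = 9·24 + 6   → row E = row C − 9·row D = (6, 10, −19)   [check: 10·468 − 19·246 = 6]
  24 = 4·6 + 0   → remainder 0, stop. gcd = 6 (last nonzero row E).
So gcd(246, 468) = 6, with Bézout identity 10·468 − 19·246 = 6. Containment (⊇): the Bézout identity exhibits 6 as an element of (246, 468), giving (6) ⊆ (246, 468). Containment (⊆): since 6 | 246 and 6 | 468 (246 = 6·41, 468 = 6·78), every Z-linear combination of 246 and 468 is divisible by 6, so (246, 468) ⊆ (6). Therefore (246, 468) = (6), d = 6.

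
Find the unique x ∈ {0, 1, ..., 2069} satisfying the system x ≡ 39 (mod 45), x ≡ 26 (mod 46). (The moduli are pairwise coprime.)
The moduli 45, 46 are pairwise coprime, so by the CRT there is a unique solution mod 45·46 = 2070.
Solve by successive substitution. Start with x ≡ 39 (mod 45).
  Combine with x ≡ 26 (mod 46): write x = 39 + 45·t and require 39 + 45·t ≡ 26 (mod 46), i.e. 45·t ≡ 26 − 39 ≡ 33 (mod 46). Since 45^(−1) ≡ 45 (mod 46), t ≡ 45·33 ≡ 13 (mod 46). So x ≡ 39 + 45·13 = 624 (mod 2070).
Unique solution in [0, 2070): x = 624.

Final answer: x ≡ 624 (mod 2070); the representative in [0, 2070) is 624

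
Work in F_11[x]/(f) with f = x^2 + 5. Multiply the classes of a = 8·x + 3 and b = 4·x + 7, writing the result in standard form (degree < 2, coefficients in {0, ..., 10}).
a · b ≡ 2·x + 4 (mod f(x))

Multiply as integer polynomials: a · b = 32·x^2 + 68·x + 21. Reducing coefficients mod 11: a · b ≡ 10·x^2 + 2·x + 10. Now divide by f(x) = x^2 + 5 in F_11[x], eliminating the leading term at each step:
  leading term 10·x^2: subtract (10)·f(x) = 10·x^2 + 6, leaving 2·x + 4 (coefficients mod 11)
The degree is now < 2, so this is the remainder. Hence a · b ≡ 2·x + 4 in F_11[x]/(f).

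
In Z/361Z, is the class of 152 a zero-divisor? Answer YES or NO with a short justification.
gcd(152, 361) = 19 > 1, so 152 is not a unit in Z/361Z. In Z/nZ every nonzero non-unit is a zero-divisor: explicitly, take b = 361/gcd = 19 ≠ 0 (mod 361); then 152·19 = 2888 = 8·361, i.e. 152·19 ≡ 0 (mod 361). So 152 is a zero-divisor.

Final answer: YES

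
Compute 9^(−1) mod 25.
Apply the extended Euclidean algorithm to (25, 9), tracking rows (r, s, t) with s·25 + t·9 = r. Each division r_prev = q·r_cur + r_new produces the new row as (previous row) − q·(current row):
  row A: (25, 1, 0)   [1·25 + 0·9 = 25]
  row B: (9, 0, 1)   [0·25 + 1·9 = 9]
  25 = 2·9 + 7   → row C = row A − 2·row B = (7, 1, −2)   [check: 1·25 − 2·9 = 7]
  9 = 1·7 + 2   → row D = row B − 1·row C = (2, −1, 3)   [check: −1·25 + 3·9 = 2]
  7 = 3·2 + 1   → row E = row C − 3·row D = (1, 4, −11)   [check: 4·25 − 11·9 = 1]
  2 = 2·1 + 0   → remainder 0, stop. gcd = 1 (last nonzero row E).
The gcd is 1, so 9 is invertible mod 25. The last nonzero row gives 4·25 − 11·9 = 1, so t = −11. So 9^(−1) ≡ −11 ≡ 14 (mod 25). Verify: 9 · 14 = 126 ≡ 1 (mod 25). ✓

Final answer: 9^(−1) ≡ 14 (mod 25)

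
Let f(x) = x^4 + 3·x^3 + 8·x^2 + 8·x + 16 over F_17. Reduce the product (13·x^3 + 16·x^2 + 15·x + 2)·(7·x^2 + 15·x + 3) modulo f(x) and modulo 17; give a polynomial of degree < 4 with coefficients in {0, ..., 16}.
Multiply as integer polynomials: a · b = 91·x^5 + 307·x^4 + 384·x^3 + 287·x^2 + 75·x + 6. Reducing coefficients mod 17: a · b ≡ 6·x^5 + x^4 + 10·x^3 + 15·x^2 + 7·x + 6. Now divide by f(x) = x^4 + 3·x^3 + 8·x^2 + 8·x + 16 in F_17[x], eliminating the leading term at each step:
  leading term 6·x^5: subtract (6·x)·f(x) = 6·x^5 + x^4 + 14·x^3 + 14·x^2 + 11·x, leaving 13·x^3 + x^2 + 13·x + 6 (coefficients mod 17)
The degree is now < 4, so this is the remainder. Hence a · b ≡ 13·x^3 + x^2 + 13·x + 6 in F_17[x]/(f).

Final answer: a · b ≡ 13·x^3 + x^2 + 13·x + 6 (mod f(x))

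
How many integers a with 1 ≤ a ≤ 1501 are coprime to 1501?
The number of a ∈ {1, ..., 1501} with gcd(a, 1501) = 1 is by definition Euler's totient φ(1501). φ is multiplicative, with φ(p^e) = p^e − p^(e−1). Factorise 1501 = 19 · 79. Then
  φ(1501) = (19 − 1) · (79 − 1) = 18 · 78 = 1404.
So there are 1404 such integers.

Final answer: 1404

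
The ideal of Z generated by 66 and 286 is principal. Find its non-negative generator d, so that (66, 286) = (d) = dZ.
(66, 286) = (22); d = 22

In the PID Z, (a, b) is generated by gcd(a, b). Compute gcd(286, 66) with the extended Euclidean algorithm, tracking rows (r, s, t) with s·286 + t·66 = r:
  row A: (286, 1, 0)   [1·286 + 0·66 = 286]
  row B: (66, 0, 1)   [0·286 + 1·66 = 66]
  286 = 4·66 + 22   → row C = row A − 4·row B = (22, 1, −4)   [check: 1·286 − 4·66 = 22]
  66 = 3·22 + 0   → remainder 0, stop. gcd = 22 (last nonzero row C).
So gcd(66, 286) = 22, with Bézout identity 1·286 − 4·66 = 22. Containment (⊇): the Bézout identity exhibits 22 as an element of (66, 286), giving (22) ⊆ (66, 286). Containment (⊆): since 22 | 66 and 22 | 286 (66 = 22·3, 286 = 22·13), every Z-linear combination of 66 and 286 is divisible by 22, so (66, 286) ⊆ (22). Therefore (66, 286) = (22), d = 22.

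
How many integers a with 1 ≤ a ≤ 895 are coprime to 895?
The number of a ∈ {1, ..., 895} with gcd(a, 895) = 1 is by definition Euler's totient φ(895). φ is multiplicative, with φ(p^e) = p^e − p^(e−1). Factorise 895 = 5 · 179. Then
  φ(895) = (5 − 1) · (179 − 1) = 4 · 178 = 712.
So there are 712 such integers.

Final answer: 712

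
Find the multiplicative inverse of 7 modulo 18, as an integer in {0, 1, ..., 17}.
7^(−1) ≡ 13 (mod 18)

Apply the extended Euclidean algorithm to (18, 7), tracking rows (r, s, t) with s·18 + t·7 = r. Each division r_prev = q·r_cur + r_new produces the new row as (previous row) − q·(current row):
  row A: (18, 1, 0)   [1·18 + 0·7 = 18]
  row B: (7, 0, 1)   [0·18 + 1·7 = 7]
  18 = 2·7 + 4   → row C = row A − 2·row B = (4, 1, −2)   [check: 1·18 − 2·7 = 4]
  7 = 1·4 + 3   → row D = row B − 1·row C = (3, −1, 3)   [check: −1·18 + 3·7 = 3]
  4 = 1·3 + 1   → row E = row C − 1·row D = (1, 2, −5)   [check: 2·18 − 5·7 = 1]
  3 = 3·1 + 0   → remainder 0, stop. gcd = 1 (last nonzero row E).
The gcd is 1, so 7 is invertible mod 18. The last nonzero row gives 2·18 − 5·7 = 1, so t = −5. So 7^(−1) ≡ −5 ≡ 13 (mod 18). Verify: 7 · 13 = 91 ≡ 1 (mod 18). ✓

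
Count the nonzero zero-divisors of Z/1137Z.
Z/1137Z has 380 nonzero zero-divisors

In Z/1137Z each nonzero element is either a unit (gcd with 1137 is 1) or a zero-divisor (gcd > 1). The number of units is φ(1137): factorise 1137 = 3 · 379, so φ(1137) = (3 − 1) · (379 − 1) = 2 · 378 = 756. The nonzero elements number 1137 − 1 = 1136. Hence the nonzero zero-divisors number 1136 − 756 = 380.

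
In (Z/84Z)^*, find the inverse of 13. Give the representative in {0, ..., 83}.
Apply the extended Euclidean algorithm to (84, 13), tracking rows (r, s, t) with s·84 + t·13 = r. Each division r_prev = q·r_cur + r_new produces the new row as (previous row) − q·(current row):
  row A: (84, 1, 0)   [1·84 + 0·13 = 84]
  row B: (13, 0, 1)   [0·84 + 1·13 = 13]
  84 = 6·13 + 6   → row C = row A − 6·row B = (6, 1, −6)   [check: 1·84 − 6·13 = 6]
  13 = 2·6 + 1   → row D = row B − 2·row C = (1, −2, 13)   [check: −2·84 + 13·13 = 1]
  6 = 6·1 + 0   → remainder 0, stop. gcd = 1 (last nonzero row D).
The gcd is 1, so 13 is invertible mod 84. The last nonzero row gives −2·84 + 13·13 = 1, so t = 13. So 13^(−1) ≡ 13 (mod 84). Verify: 13 · 13 = 169 ≡ 1 (mod 84). ✓

Final answer: 13^(−1) ≡ 13 (mod 84)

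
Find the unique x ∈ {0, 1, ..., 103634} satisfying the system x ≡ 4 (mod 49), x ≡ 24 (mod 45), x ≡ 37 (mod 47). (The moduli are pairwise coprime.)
x ≡ 13479 (mod 103635); the representative in [0, 103635) is 13479

The moduli 49, 45, 47 are pairwise coprime, so by the CRT there is a unique solution mod 49·45·47 = 103635.
Solve by successive substitution. Start with x ≡ 4 (mod 49).
  Combine with x ≡ 24 (mod 45): write x = 4 + 49·t and require 4 + 49·t ≡ 24 (mod 45), i.e. 49·t ≡ 24 − 4 ≡ 20 (mod 45). Since 49^(−1) ≡ 34 (mod 45) (49 ≡ 4 (mod 45)), t ≡ 34·20 ≡ 5 (mod 45). So x ≡ 4 + 49·5 = 249 (mod 2205).
  Combine with x ≡ 37 (mod 47): write x = 249 + 2205·t and require 249 + 2205·t ≡ 37 (mod 47), i.e. 2205·t ≡ 37 − 249 ≡ 23 (mod 47). Since 2205^(−1) ≡ 35 (mod 47) (2205 ≡ 43 (mod 47)), t ≡ 35·23 ≡ 6 (mod 47). So x ≡ 249 + 2205·6 = 13479 (mod 103635).
Unique solution in [0, 103635): x = 13479.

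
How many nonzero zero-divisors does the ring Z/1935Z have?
In Z/1935Z each nonzero element is either a unit (gcd with 1935 is 1) or a zero-divisor (gcd > 1). The number of units is φ(1935): factorise 1935 = 3^2 · 5 · 43, so φ(1935) = (3^2 − 3^1) · (5 − 1) · (43 − 1) = 6 · 4 · 42 = 1008. The nonzero elements number 1935 − 1 = 1934. Hence the nonzero zero-divisors number 1934 − 1008 = 926.

Final answer: Z/1935Z has 926 nonzero zero-divisors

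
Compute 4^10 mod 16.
Use repeated squaring. Binary(10) = 1010. Walk through the bits of the exponent 10 left-to-right: at each bit after the leading one, square the running value, then multiply by 4 if the bit is 1 (always reducing mod 16):
  bit 1 = 1 (leading): start with 4.
  bit 2 = 0: square 4^2 = 16 ≡ 0 (mod 16).
  bit 3 = 1: square 0^2 = 0; bit is 1, so multiply 0·4 = 0 (mod 16).
  bit 4 = 0: square 0^2 = 0 (mod 16).
Final value: 4^10 ≡ 0 (mod 16).

Final answer: 0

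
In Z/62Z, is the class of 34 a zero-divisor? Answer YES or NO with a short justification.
gcd(34, 62) = 2 > 1, so 34 is not a unit in Z/62Z. In Z/nZ every nonzero non-unit is a zero-divisor: explicitly, take b = 62/gcd = 31 ≠ 0 (mod 62); then 34·31 = 1054 = 17·62, i.e. 34·31 ≡ 0 (mod 62). So 34 is a zero-divisor.

Final answer: YES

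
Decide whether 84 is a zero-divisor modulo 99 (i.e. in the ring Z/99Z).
YES

gcd(84, 99) = 3 > 1, so 84 is not a unit in Z/99Z. In Z/nZ every nonzero non-unit is a zero-divisor: explicitly, take b = 99/gcd = 33 ≠ 0 (mod 99); then 84·33 = 2772 = 28·99, i.e. 84·33 ≡ 0 (mod 99). So 84 is a zero-divisor.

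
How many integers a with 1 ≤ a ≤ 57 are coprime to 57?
36

The number of a ∈ {1, ..., 57} with gcd(a, 57) = 1 is by definition Euler's totient φ(57). φ is multiplicative, with φ(p^e) = p^e − p^(e−1). Factorise 57 = 3 · 19. Then
  φ(57) = (3 − 1) · (19 − 1) = 2 · 18 = 36.
So there are 36 such integers.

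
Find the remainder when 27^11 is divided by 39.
27

Use repeated squaring. Binary(11) = 1011. Walk through the bits of the exponent 11 left-to-right: at each bit after the leading one, square the running value, then multiply by 27 if the bit is 1 (always reducing mod 39):
  bit 1 = 1 (leading): start with 27.
  bit 2 = 0: square 27^2 = 729 ≡ 27 (mod 39).
  bit 3 = 1: square 27^2 = 729 ≡ 27; bit is 1, so multiply 27·27 = 729 ≡ 27 (mod 39).
  bit 4 = 1: square 27^2 = 729 ≡ 27; bit is 1, so multiply 27·27 = 729 ≡ 27 (mod 39).
Final value: 27^11 ≡ 27 (mod 39).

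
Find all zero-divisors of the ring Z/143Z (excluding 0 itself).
An element a ∈ Z/143Z (with a ≠ 0) is a zero-divisor iff gcd(a, 143) > 1 (because a is a unit precisely when gcd(a, n) = 1, and in Z/nZ every nonzero, non-unit element is a zero-divisor). Scan a = 1, ..., 142 and keep those with gcd(a, 143) > 1:
  gcd(11, 143) = 11, gcd(13, 143) = 13, gcd(22, 143) = 11, gcd(26, 143) = 13, gcd(33, 143) = 11, gcd(39, 143) = 13, gcd(44, 143) = 11, gcd(52, 143) = 13, gcd(55, 143) = 11, gcd(65, 143) = 13, gcd(66, 143) = 11, gcd(77, 143) = 11, gcd(78, 143) = 13, gcd(88, 143) = 11, gcd(91, 143) = 13, gcd(99, 143) = 11, gcd(104, 143) = 13, gcd(110, 143) = 11, gcd(117, 143) = 13, gcd(121, 143) = 11, gcd(130, 143) = 13, gcd(132, 143) = 11.
All other a ∈ {1, ..., 142} have gcd(a, 143) = 1 and are units. So the nonzero zero-divisors are exactly the 22 values of a appearing in this scan.

Final answer: nonzero zero-divisors of Z/143Z = {11, 13, 22, 26, 33, 39, 44, 52, 55, 65, 66, 77, 78, 88, 91, 99, 104, 110, 117, 121, 130, 132}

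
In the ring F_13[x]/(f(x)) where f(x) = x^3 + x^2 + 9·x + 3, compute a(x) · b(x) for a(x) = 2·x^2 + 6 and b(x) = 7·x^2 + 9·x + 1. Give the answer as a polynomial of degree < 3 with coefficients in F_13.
Multiply as integer polynomials: a · b = 14·x^4 + 18·x^3 + 44·x^2 + 54·x + 6. Reducing coefficients mod 13: a · b ≡ x^4 + 5·x^3 + 5·x^2 + 2·x + 6. Now divide by f(x) = x^3 + x^2 + 9·x + 3 in F_13[x], eliminating the leading term at each step:
  leading term x^4: subtract (x)·f(x) = x^4 + x^3 + 9·x^2 + 3·x, leaving 4·x^3 + 9·x^2 + 12·x + 6 (coefficients mod 13)
  leading term 4·x^3: subtract (4)·f(x) = 4·x^3 + 4·x^2 + 10·x + 12, leaving 5·x^2 + 2·x + 7 (coefficients mod 13)
The degree is now < 3, so this is the remainder. Hence a · b ≡ 5·x^2 + 2·x + 7 in F_13[x]/(f).

Final answer: a · b ≡ 5·x^2 + 2·x + 7 (mod f(x))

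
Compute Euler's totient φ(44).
φ is multiplicative, with φ(p^e) = p^e − p^(e−1). Factorise 44 = 2^2 · 11. Then
  φ(44) = (2^2 − 2^1) · (11 − 1) = 2 · 10 = 20.

Final answer: φ(44) = 20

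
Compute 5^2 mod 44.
25

Use repeated squaring. Binary(2) = 10. Walk through the bits of the exponent 2 left-to-right: at each bit after the leading one, square the running value, then multiply by 5 if the bit is 1 (always reducing mod 44):
  bit 1 = 1 (leading): start with 5.
  bit 2 = 0: square 5^2 = 25 (mod 44).
Final value: 5^2 ≡ 25 (mod 44).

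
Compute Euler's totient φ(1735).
φ is multiplicative, with φ(p^e) = p^e − p^(e−1). Factorise 1735 = 5 · 347. Then
  φ(1735) = (5 − 1) · (347 − 1) = 4 · 346 = 1384.

Final answer: φ(1735) = 1384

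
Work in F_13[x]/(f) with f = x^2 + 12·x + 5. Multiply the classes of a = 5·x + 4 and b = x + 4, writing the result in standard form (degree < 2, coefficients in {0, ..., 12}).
Multiply as integer polynomials: a · b = 5·x^2 + 24·x + 16. Reducing coefficients mod 13: a · b ≡ 5·x^2 + 11·x + 3. Now divide by f(x) = x^2 + 12·x + 5 in F_13[x], eliminating the leading term at each step:
  leading term 5·x^2: subtract (5)·f(x) = 5·x^2 + 8·x + 12, leaving 3·x + 4 (coefficients mod 13)
The degree is now < 2, so this is the remainder. Hence a · b ≡ 3·x + 4 in F_13[x]/(f).

Final answer: a · b ≡ 3·x + 4 (mod f(x))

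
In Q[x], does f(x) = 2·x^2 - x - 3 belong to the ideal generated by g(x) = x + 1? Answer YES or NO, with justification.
YES

In Q[x] the ideal (g) consists of all multiples of g, so f ∈ (g) iff g | f, i.e. iff the remainder of f on division by g is 0. Divide f by g (g is monic, so eliminate the leading term of the running remainder at each step):
  leading term 2·x^2: subtract (2·x)·g(x) = 2·x^2 + 2·x, leaving -3·x - 3
  leading term -3·x: subtract (-3)·g(x) = -3·x - 3, leaving 0
The remainder is 0, so f(x) = g(x) · h(x) with h(x) = 2·x - 3. Hence g | f, i.e. f ∈ (g).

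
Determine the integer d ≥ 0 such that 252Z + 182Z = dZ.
(252, 182) = (14); d = 14

In the PID Z, (a, b) is generated by gcd(a, b). Compute gcd(252, 182) with the extended Euclidean algorithm, tracking rows (r, s, t) with s·252 + t·182 = r:
  row A: (252, 1, 0)   [1·252 + 0·182 = 252]
  row B: (182, 0, 1)   [0·252 + 1·182 = 182]
  252 = 1·182 + 70   → row C = row A − 1·row B = (70, 1, −1)   [check: 1·252 − 1·182 = 70]
  182 = 2·70 + 42   → row D = row B − 2·row C = (42, −2, 3)   [check: −2·252 + 3·182 = 42]
  70 = 1·42 + 28   → row E = row C − 1·row D = (28, 3, −4)   [check: 3·252 − 4·182 = 28]
  42 = 1·28 + 14   → row F = row D − 1·row E = (14, −5, 7)   [check: −5·252 + 7·182 = 14]
  28 = 2·14 + 0   → remainder 0, stop. gcd = 14 (last nonzero row F).
So gcd(252, 182) = 14, with Bézout identity −5·252 + 7·182 = 14. Containment (⊇): the Bézout identity exhibits 14 as an element of (252, 182), giving (14) ⊆ (252, 182). Containment (⊆): since 14 | 252 and 14 | 182 (252 = 14·18, 182 = 14·13), every Z-linear combination of 252 and 182 is divisible by 14, so (252, 182) ⊆ (14). Therefore (252, 182) = (14), d = 14.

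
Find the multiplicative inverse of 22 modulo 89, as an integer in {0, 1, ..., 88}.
Apply the extended Euclidean algorithm to (89, 22), tracking rows (r, s, t) with s·89 + t·22 = r. Each division r_prev = q·r_cur + r_new produces the new row as (previous row) − q·(current row):
  row A: (89, 1, 0)   [1·89 + 0·22 = 89]
  row B: (22, 0, 1)   [0·89 + 1·22 = 22]
  89 = 4·22 + 1   → row C = row A − 4·row B = (1, 1, −4)   [check: 1·89 − 4·22 = 1]
  22 = 22·1 + 0   → remainder 0, stop. gcd = 1 (last nonzero row C).
The gcd is 1, so 22 is invertible mod 89. The last nonzero row gives 1·89 − 4·22 = 1, so t = −4. So 22^(−1) ≡ −4 ≡ 85 (mod 89). Verify: 22 · 85 = 1870 ≡ 1 (mod 89). ✓

Final answer: 22^(−1) ≡ 85 (mod 89)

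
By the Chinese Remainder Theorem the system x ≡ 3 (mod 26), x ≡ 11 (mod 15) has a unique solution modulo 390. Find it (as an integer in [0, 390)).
x ≡ 341 (mod 390); the representative in [0, 390) is 341

The moduli 26, 15 are pairwise coprime, so by the CRT there is a unique solution mod 26·15 = 390.
Solve by successive substitution. Start with x ≡ 3 (mod 26).
  Combine with x ≡ 11 (mod 15): write x = 3 + 26·t and require 3 + 26·t ≡ 11 (mod 15), i.e. 26·t ≡ 11 − 3 ≡ 8 (mod 15). Since 26^(−1) ≡ 11 (mod 15) (26 ≡ 11 (mod 15)), t ≡ 11·8 ≡ 13 (mod 15). So x ≡ 3 + 26·13 = 341 (mod 390).
Unique solution in [0, 390): x = 341.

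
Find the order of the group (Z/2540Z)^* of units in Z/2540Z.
(Z/2540Z)^* consists of the classes a with gcd(a, 2540) = 1, so its order is φ(2540). φ is multiplicative, with φ(p^e) = p^e − p^(e−1). Factorise 2540 = 2^2 · 5 · 127. Then
  φ(2540) = (2^2 − 2^1) · (5 − 1) · (127 − 1) = 2 · 4 · 126 = 1008.
Thus |(Z/2540Z)^*| = 1008.

Final answer: |(Z/2540Z)^*| = 1008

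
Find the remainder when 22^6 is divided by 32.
Use repeated squaring. Binary(6) = 110. Walk through the bits of the exponent 6 left-to-right: at each bit after the leading one, square the running value, then multiply by 22 if the bit is 1 (always reducing mod 32):
  bit 1 = 1 (leading): start with 22.
  bit 2 = 1: square 22^2 = 484 ≡ 4; bit is 1, so multiply 4·22 = 88 ≡ 24 (mod 32).
  bit 3 = 0: square 24^2 = 576 ≡ 0 (mod 32).
Final value: 22^6 ≡ 0 (mod 32).

Final answer: 0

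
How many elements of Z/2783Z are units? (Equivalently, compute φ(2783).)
Z/2783Z has φ(2783) = 2420 units

An element a ∈ Z/2783Z is a unit iff gcd(a, 2783) = 1, so the number of units is φ(2783). φ is multiplicative, with φ(p^e) = p^e − p^(e−1). Factorise 2783 = 11^2 · 23. Then
  φ(2783) = (11^2 − 11^1) · (23 − 1) = 110 · 22 = 2420.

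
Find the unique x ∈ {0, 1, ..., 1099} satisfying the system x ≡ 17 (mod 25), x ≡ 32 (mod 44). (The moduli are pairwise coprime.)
The moduli 25, 44 are pairwise coprime, so by the CRT there is a unique solution mod 25·44 = 1100.
Solve by successive substitution. Start with x ≡ 17 (mod 25).
  Combine with x ≡ 32 (mod 44): write x = 17 + 25·t and require 17 + 25·t ≡ 32 (mod 44), i.e. 25·t ≡ 32 − 17 ≡ 15 (mod 44). Since 25^(−1) ≡ 37 (mod 44), t ≡ 37·15 ≡ 27 (mod 44). So x ≡ 17 + 25·27 = 692 (mod 1100).
Unique solution in [0, 1100): x = 692.

Final answer: x ≡ 692 (mod 1100); the representative in [0, 1100) is 692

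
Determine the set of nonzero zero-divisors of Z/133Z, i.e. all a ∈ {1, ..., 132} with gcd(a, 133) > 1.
nonzero zero-divisors of Z/133Z = {7, 14, 19, 21, 28, 35, 38, 42, 49, 56, 57, 63, 70, 76, 77, 84, 91, 95, 98, 105, 112, 114, 119, 126}

An element a ∈ Z/133Z (with a ≠ 0) is a zero-divisor iff gcd(a, 133) > 1 (because a is a unit precisely when gcd(a, n) = 1, and in Z/nZ every nonzero, non-unit element is a zero-divisor). Scan a = 1, ..., 132 and keep those with gcd(a, 133) > 1:
  gcd(7, 133) = 7, gcd(14, 133) = 7, gcd(19, 133) = 19, gcd(21, 133) = 7, gcd(28, 133) = 7, gcd(35, 133) = 7, gcd(38, 133) = 19, gcd(42, 133) = 7, gcd(49, 133) = 7, gcd(56, 133) = 7, gcd(57, 133) = 19, gcd(63, 133) = 7, gcd(70, 133) = 7, gcd(76, 133) = 19, gcd(77, 133) = 7, gcd(84, 133) = 7, gcd(91, 133) = 7, gcd(95, 133) = 19, gcd(98, 133) = 7, gcd(105, 133) = 7, gcd(112, 133) = 7, gcd(114, 133) = 19, gcd(119, 133) = 7, gcd(126, 133) = 7.
All other a ∈ {1, ..., 132} have gcd(a, 133) = 1 and are units. So the nonzero zero-divisors are exactly the 24 values of a appearing in this scan.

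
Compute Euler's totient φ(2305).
φ(2305) = 1840

φ is multiplicative, with φ(p^e) = p^e − p^(e−1). Factorise 2305 = 5 · 461. Then
  φ(2305) = (5 − 1) · (461 − 1) = 4 · 460 = 1840.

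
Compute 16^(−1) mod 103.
16^(−1) ≡ 58 (mod 103)

Apply the extended Euclidean algorithm to (103, 16), tracking rows (r, s, t) with s·103 + t·16 = r. Each division r_prev = q·r_cur + r_new produces the new row as (previous row) − q·(current row):
  row A: (103, 1, 0)   [1·103 + 0·16 = 103]
  row B: (16, 0, 1)   [0·103 + 1·16 = 16]
  103 = 6·16 + 7   → row C = row A − 6·row B = (7, 1, −6)   [check: 1·103 − 6·16 = 7]
  16 = 2·7 + 2   → row D = row B − 2·row C = (2, −2, 13)   [check: −2·103 + 13·16 = 2]
  7 = 3·2 + 1   → row E = row C − 3·row D = (1, 7, −45)   [check: 7·103 − 45·16 = 1]
  2 = 2·1 + 0   → remainder 0, stop. gcd = 1 (last nonzero row E).
The gcd is 1, so 16 is invertible mod 103. The last nonzero row gives 7·103 − 45·16 = 1, so t = −45. So 16^(−1) ≡ −45 ≡ 58 (mod 103). Verify: 16 · 58 = 928 ≡ 1 (mod 103). ✓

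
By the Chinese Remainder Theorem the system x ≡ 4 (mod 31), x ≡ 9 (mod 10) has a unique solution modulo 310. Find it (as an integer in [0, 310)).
The moduli 31, 10 are pairwise coprime, so by the CRT there is a unique solution mod 31·10 = 310.
Solve by successive substitution. Start with x ≡ 4 (mod 31).
  Combine with x ≡ 9 (mod 10): write x = 4 + 31·t and require 4 + 31·t ≡ 9 (mod 10), i.e. 31·t ≡ 9 − 4 ≡ 5 (mod 10). Since 31^(−1) ≡ 1 (mod 10) (31 ≡ 1 (mod 10)), t ≡ 1·5 ≡ 5 (mod 10). So x ≡ 4 + 31·5 = 159 (mod 310).
Unique solution in [0, 310): x = 159.

Final answer: x ≡ 159 (mod 310); the representative in [0, 310) is 159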